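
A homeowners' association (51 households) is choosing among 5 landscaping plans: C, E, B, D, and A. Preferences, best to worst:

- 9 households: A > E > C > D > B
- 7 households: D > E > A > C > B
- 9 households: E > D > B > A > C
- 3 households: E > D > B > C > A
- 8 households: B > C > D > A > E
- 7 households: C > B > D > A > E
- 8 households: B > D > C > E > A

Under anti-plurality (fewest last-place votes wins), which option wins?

Last-place votes: C 9, E 15, B 16, D 0, A 11.
D is ranked last by the fewest voters, so D wins.

D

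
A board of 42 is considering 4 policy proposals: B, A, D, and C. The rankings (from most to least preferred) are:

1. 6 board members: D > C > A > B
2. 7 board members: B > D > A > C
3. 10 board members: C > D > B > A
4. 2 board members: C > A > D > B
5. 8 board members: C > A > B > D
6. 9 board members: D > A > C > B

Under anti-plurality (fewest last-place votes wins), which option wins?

C

Last-place votes: B 17, A 10, D 8, C 7.
C is ranked last by the fewest voters, so C wins.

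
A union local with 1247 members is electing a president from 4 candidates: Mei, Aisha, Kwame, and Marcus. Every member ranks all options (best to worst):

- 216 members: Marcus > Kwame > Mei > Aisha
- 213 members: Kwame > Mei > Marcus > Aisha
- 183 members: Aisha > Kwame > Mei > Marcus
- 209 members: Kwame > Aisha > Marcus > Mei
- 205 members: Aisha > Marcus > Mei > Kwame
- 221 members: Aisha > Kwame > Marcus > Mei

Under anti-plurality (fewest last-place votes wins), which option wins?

Marcus

Last-place votes: Mei 430, Aisha 429, Kwame 205, Marcus 183.
Marcus is ranked last by the fewest voters, so Marcus wins.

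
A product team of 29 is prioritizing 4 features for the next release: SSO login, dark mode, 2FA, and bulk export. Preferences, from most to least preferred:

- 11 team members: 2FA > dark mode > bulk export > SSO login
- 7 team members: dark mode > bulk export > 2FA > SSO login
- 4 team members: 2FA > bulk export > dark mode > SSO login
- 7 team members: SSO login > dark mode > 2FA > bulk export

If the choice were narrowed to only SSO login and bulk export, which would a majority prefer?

bulk export

Voters preferring SSO login to bulk export: 7; preferring bulk export to SSO login: 22.
bulk export wins the head-to-head.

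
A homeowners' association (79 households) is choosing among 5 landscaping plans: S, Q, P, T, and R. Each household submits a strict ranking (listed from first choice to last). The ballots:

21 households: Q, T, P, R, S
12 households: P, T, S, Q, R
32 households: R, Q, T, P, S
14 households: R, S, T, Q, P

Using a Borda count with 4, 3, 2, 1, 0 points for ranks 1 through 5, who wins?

Q

S: 21·0 + 12·2 + 32·0 + 14·3 = 66
Q: 21·4 + 12·1 + 32·3 + 14·1 = 206
P: 21·2 + 12·4 + 32·1 + 14·0 = 122
T: 21·3 + 12·3 + 32·2 + 14·2 = 191
R: 21·1 + 12·0 + 32·4 + 14·4 = 205
Q has the highest Borda score (206).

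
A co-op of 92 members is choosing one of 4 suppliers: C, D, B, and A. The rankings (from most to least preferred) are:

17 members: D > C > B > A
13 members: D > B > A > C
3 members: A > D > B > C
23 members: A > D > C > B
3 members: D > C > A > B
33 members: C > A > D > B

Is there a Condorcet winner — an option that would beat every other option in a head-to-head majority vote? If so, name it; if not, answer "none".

Checking pairwise contests:
D beats C 59–33.
A beats D 59–33.
C beats B 76–16.
C beats A 53–39.
Every option loses at least one head-to-head, so there is no Condorcet winner.

none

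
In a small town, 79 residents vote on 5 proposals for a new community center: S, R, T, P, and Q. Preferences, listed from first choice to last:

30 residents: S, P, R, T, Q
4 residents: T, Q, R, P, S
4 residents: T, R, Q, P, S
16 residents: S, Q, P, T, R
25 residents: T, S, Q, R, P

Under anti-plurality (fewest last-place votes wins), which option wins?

T

Last-place votes: S 8, R 16, T 0, P 25, Q 30.
T is ranked last by the fewest voters, so T wins.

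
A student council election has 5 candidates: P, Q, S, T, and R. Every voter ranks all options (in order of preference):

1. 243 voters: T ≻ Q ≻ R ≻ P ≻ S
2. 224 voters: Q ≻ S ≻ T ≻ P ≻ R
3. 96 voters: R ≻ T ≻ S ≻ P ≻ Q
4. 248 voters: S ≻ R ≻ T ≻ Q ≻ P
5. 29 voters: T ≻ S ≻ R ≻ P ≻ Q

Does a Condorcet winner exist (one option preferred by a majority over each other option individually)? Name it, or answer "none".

none

Checking pairwise contests:
Q beats P 715–125.
T beats Q 616–224.
Q beats S 467–373.
S beats T 472–368.
Q beats R 467–373.
Every option loses at least one head-to-head, so there is no Condorcet winner.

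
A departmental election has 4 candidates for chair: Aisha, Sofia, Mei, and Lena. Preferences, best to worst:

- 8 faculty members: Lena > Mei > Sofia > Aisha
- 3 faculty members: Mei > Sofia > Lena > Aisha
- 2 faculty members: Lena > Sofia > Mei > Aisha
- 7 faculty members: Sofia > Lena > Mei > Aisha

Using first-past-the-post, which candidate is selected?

First-place votes: Aisha 0, Sofia 7, Mei 3, Lena 10.
Lena has the most first-place votes.

Lena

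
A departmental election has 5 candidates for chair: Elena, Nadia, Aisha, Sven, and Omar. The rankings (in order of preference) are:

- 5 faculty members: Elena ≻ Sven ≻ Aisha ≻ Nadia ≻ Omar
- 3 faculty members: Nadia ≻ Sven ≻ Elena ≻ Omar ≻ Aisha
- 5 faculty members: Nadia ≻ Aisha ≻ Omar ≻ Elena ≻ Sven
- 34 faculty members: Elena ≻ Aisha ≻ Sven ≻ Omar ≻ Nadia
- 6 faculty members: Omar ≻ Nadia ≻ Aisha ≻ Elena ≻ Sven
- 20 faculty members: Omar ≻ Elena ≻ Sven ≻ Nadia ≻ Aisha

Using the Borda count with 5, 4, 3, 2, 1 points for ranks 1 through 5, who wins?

Elena

Elena: 5·5 + 3·3 + 5·2 + 34·5 + 6·2 + 20·4 = 306
Nadia: 5·2 + 3·5 + 5·5 + 34·1 + 6·4 + 20·2 = 148
Aisha: 5·3 + 3·1 + 5·4 + 34·4 + 6·3 + 20·1 = 212
Sven: 5·4 + 3·4 + 5·1 + 34·3 + 6·1 + 20·3 = 205
Omar: 5·1 + 3·2 + 5·3 + 34·2 + 6·5 + 20·5 = 224
Elena has the highest Borda score (306).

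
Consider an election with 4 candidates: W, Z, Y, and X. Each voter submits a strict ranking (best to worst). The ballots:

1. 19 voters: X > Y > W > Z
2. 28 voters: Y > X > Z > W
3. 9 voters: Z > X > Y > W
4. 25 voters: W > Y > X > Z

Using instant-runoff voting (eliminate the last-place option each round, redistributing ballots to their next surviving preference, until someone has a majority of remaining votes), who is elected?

Round 1: W 25, Z 9, Y 28, X 19. Eliminate Z.
Round 2: W 25, Y 28, X 28. Eliminate W.
Round 3: Y 53, X 28. Y has a majority.

Y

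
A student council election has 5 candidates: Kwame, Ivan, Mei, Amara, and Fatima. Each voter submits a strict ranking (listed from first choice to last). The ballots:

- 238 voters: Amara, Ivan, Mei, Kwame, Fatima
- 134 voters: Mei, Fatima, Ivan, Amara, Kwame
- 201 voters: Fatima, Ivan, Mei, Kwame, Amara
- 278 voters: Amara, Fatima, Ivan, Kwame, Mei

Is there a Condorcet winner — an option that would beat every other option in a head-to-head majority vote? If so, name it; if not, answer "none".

Amara

Amara vs Kwame: 650–201 for Amara.
Amara vs Ivan: 516–335 for Amara.
Amara vs Mei: 516–335 for Amara.
Amara vs Fatima: 516–335 for Amara.
Amara beats every other option head-to-head.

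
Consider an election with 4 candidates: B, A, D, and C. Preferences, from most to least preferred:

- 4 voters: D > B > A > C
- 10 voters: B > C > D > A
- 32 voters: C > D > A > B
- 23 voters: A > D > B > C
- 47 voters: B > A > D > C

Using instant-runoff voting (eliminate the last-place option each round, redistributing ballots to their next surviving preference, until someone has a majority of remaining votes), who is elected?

Round 1: B 57, A 23, D 4, C 32. Eliminate D.
Round 2: B 61, A 23, C 32. B has a majority.

B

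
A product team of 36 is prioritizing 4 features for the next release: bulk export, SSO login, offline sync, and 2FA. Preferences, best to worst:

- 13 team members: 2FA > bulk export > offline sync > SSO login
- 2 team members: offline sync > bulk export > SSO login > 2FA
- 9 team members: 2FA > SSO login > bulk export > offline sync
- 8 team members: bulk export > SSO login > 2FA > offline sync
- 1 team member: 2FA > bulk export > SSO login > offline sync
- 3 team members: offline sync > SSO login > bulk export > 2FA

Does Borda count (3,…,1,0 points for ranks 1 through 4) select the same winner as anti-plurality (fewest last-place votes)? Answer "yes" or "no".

no

Borda — scores: bulk export 68, SSO login 43, offline sync 28, 2FA 77. Winner: 2FA.
Anti-plurality — last-place votes: bulk export 0, SSO login 13, offline sync 18, 2FA 5. Winner: bulk export.
The two methods disagree.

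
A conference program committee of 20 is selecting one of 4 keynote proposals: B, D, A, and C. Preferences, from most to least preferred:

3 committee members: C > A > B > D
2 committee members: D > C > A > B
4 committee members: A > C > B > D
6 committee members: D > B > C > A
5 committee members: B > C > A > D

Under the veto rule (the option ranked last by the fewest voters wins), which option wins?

Last-place votes: B 2, D 12, A 6, C 0.
C is ranked last by the fewest voters, so C wins.

C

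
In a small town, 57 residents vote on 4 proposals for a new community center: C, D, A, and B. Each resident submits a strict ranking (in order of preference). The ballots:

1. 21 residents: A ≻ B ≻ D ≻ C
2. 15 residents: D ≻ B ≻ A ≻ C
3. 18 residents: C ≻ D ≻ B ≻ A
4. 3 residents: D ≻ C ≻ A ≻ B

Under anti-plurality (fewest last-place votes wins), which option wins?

Last-place votes: C 36, D 0, A 18, B 3.
D is ranked last by the fewest voters, so D wins.

D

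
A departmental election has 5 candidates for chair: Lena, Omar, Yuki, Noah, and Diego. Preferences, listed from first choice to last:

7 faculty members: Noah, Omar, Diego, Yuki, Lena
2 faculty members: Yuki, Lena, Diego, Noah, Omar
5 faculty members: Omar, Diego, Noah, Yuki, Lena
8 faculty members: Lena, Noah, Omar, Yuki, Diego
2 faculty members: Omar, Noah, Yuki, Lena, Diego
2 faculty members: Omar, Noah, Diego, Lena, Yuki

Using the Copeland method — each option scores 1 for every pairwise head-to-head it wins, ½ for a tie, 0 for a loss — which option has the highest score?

Noah

Lena: loses to Omar, Yuki, Noah, and Diego → score 0.
Omar: beats Lena, Yuki, and Diego; loses to Noah → score 3.
Yuki: beats Lena; loses to Omar, Noah, and Diego → score 1.
Noah: beats Lena, Omar, Yuki, and Diego → score 4.
Diego: beats Lena and Yuki; loses to Omar and Noah → score 2.
Noah has the best pairwise record.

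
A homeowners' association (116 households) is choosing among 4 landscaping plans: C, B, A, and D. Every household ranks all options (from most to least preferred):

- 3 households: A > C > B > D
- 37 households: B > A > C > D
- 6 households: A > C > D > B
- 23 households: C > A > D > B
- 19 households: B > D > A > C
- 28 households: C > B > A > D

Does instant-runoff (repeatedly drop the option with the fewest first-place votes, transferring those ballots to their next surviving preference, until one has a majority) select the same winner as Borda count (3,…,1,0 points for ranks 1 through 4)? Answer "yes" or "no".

no

Instant-runoff — R1 C 51, B 56, A 9, D 0 (D out); R2 C 51, B 56, A 9 (A out); R3 C 60, B 56 (C winner). Winner: C.
Borda — scores: C 208, B 227, A 194, D 67. Winner: B.
The two methods disagree.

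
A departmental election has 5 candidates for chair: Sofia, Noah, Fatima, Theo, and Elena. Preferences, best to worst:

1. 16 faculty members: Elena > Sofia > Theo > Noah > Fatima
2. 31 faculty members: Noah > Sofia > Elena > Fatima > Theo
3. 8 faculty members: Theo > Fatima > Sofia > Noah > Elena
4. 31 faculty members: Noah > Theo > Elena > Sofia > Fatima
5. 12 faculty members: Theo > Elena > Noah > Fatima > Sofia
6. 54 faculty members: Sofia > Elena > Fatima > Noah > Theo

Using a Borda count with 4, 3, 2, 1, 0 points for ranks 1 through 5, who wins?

Sofia

Sofia: 16·3 + 31·3 + 8·2 + 31·1 + 12·0 + 54·4 = 404
Noah: 16·1 + 31·4 + 8·1 + 31·4 + 12·2 + 54·1 = 350
Fatima: 16·0 + 31·1 + 8·3 + 31·0 + 12·1 + 54·2 = 175
Theo: 16·2 + 31·0 + 8·4 + 31·3 + 12·4 + 54·0 = 205
Elena: 16·4 + 31·2 + 8·0 + 31·2 + 12·3 + 54·3 = 386
Sofia has the highest Borda score (404).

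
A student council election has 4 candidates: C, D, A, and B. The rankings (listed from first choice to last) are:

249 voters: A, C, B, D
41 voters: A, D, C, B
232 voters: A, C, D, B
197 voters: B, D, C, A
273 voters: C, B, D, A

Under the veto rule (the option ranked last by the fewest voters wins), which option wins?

C

Last-place votes: C 0, D 249, A 470, B 273.
C is ranked last by the fewest voters, so C wins.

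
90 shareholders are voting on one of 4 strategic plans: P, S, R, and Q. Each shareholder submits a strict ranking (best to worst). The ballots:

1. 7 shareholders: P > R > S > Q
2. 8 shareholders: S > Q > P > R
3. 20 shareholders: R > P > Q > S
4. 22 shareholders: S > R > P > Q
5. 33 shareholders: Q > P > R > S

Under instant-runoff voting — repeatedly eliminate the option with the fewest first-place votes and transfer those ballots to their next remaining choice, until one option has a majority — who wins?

Round 1: P 7, S 30, R 20, Q 33. Eliminate P.
Round 2: S 30, R 27, Q 33. Eliminate R.
Round 3: S 37, Q 53. Q has a majority.

Q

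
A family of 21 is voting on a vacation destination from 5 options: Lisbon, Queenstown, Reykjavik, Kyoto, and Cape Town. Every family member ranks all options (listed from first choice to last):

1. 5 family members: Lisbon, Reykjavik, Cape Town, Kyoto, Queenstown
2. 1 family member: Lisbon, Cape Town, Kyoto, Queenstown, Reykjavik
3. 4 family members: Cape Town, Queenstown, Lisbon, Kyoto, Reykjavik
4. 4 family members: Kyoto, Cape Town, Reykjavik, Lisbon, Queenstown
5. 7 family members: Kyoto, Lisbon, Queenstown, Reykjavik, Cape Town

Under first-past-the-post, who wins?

Kyoto

First-place votes: Lisbon 6, Queenstown 0, Reykjavik 0, Kyoto 11, Cape Town 4.
Kyoto has the most first-place votes.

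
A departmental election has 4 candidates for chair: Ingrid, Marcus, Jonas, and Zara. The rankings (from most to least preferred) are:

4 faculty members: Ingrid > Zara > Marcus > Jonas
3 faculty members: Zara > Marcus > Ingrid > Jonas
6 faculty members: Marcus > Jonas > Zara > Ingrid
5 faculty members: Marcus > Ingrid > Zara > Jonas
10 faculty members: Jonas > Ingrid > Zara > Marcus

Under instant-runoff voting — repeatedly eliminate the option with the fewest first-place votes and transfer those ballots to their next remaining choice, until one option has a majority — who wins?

Round 1: Ingrid 4, Marcus 11, Jonas 10, Zara 3. Eliminate Zara.
Round 2: Ingrid 4, Marcus 14, Jonas 10. Eliminate Ingrid.
Round 3: Marcus 18, Jonas 10. Marcus has a majority.

Marcus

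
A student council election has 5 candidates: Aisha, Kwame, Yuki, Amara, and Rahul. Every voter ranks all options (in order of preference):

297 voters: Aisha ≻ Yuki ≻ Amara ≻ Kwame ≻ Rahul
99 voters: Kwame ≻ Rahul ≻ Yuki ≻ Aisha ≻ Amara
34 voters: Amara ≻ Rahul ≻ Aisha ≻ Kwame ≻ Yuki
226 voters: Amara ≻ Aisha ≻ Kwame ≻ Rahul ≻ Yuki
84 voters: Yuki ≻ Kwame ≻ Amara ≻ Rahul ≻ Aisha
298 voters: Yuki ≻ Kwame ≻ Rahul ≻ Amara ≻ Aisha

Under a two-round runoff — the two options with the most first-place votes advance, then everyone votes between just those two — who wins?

Aisha

Round 1 first-place votes: Aisha 297, Kwame 99, Yuki 382, Amara 260, Rahul 0.
Yuki and Aisha advance.
Runoff: Yuki is preferred to Aisha by 481 voters; Aisha by 557.
Aisha wins the runoff.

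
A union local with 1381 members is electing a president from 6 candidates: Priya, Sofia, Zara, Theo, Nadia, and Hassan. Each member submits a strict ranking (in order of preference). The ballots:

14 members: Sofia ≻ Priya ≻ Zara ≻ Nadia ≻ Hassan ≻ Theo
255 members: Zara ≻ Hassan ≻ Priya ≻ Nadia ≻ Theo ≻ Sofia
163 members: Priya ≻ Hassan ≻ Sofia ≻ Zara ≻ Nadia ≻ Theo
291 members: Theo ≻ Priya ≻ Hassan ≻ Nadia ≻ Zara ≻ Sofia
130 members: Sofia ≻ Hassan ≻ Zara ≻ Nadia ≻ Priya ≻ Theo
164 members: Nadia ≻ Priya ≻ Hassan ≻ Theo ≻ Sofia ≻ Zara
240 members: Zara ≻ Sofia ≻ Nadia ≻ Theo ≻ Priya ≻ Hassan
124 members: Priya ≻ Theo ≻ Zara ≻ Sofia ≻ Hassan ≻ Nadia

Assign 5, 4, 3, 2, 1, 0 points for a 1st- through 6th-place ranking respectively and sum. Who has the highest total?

Priya: 14·4 + 255·3 + 163·5 + 291·4 + 130·1 + 164·4 + 240·1 + 124·5 = 4446
Sofia: 14·5 + 255·0 + 163·3 + 291·0 + 130·5 + 164·1 + 240·4 + 124·2 = 2581
Zara: 14·3 + 255·5 + 163·2 + 291·1 + 130·3 + 164·0 + 240·5 + 124·3 = 3896
Theo: 14·0 + 255·1 + 163·0 + 291·5 + 130·0 + 164·2 + 240·2 + 124·4 = 3014
Nadia: 14·2 + 255·2 + 163·1 + 291·2 + 130·2 + 164·5 + 240·3 + 124·0 = 3083
Hassan: 14·1 + 255·4 + 163·4 + 291·3 + 130·4 + 164·3 + 240·0 + 124·1 = 3695
Priya has the highest Borda score (4446).

Priya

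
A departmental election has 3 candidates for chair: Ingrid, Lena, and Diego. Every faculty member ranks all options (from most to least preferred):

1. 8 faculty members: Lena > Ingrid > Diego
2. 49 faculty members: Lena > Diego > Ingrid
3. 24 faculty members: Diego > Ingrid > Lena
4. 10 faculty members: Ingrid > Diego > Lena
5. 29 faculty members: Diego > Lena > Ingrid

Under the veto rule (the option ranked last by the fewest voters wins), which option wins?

Diego

Last-place votes: Ingrid 78, Lena 34, Diego 8.
Diego is ranked last by the fewest voters, so Diego wins.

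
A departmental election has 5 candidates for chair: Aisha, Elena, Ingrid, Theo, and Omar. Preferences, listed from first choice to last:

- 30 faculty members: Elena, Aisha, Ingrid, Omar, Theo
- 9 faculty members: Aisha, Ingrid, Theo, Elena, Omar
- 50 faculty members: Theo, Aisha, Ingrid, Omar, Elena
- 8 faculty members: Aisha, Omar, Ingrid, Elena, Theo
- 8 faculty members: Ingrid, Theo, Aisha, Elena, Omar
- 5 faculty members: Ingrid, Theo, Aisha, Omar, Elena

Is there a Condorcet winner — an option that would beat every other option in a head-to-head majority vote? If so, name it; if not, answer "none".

Checking pairwise contests:
Theo beats Aisha 63–47.
Aisha beats Elena 80–30.
Aisha beats Ingrid 97–13.
Ingrid beats Theo 60–50.
Aisha beats Omar 110–0.
Every option loses at least one head-to-head, so there is no Condorcet winner.

none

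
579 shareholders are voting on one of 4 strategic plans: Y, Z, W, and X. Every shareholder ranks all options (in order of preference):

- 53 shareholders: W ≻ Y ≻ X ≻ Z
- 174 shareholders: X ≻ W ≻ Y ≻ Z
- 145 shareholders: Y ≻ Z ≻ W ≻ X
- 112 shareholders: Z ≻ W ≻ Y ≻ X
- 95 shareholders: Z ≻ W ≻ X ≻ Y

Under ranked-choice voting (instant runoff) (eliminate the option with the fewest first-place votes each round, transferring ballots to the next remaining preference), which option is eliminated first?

W

Round 1: Y 145, Z 207, W 53, X 174. Eliminate W.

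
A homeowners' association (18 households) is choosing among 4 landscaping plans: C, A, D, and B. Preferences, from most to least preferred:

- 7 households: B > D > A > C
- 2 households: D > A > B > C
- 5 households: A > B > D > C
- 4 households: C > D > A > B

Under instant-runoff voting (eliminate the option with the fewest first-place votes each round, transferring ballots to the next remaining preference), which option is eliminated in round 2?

C

Round 1: C 4, A 5, D 2, B 7. Eliminate D.
Round 2: C 4, A 7, B 7. Eliminate C.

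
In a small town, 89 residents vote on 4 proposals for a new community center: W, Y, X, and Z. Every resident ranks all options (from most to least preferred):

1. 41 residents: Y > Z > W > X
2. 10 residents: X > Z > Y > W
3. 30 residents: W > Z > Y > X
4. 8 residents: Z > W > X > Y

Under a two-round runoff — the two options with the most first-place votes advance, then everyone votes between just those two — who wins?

Round 1 first-place votes: W 30, Y 41, X 10, Z 8.
Y and W advance.
Runoff: Y is preferred to W by 51 voters; W by 38.
Y wins the runoff.

Y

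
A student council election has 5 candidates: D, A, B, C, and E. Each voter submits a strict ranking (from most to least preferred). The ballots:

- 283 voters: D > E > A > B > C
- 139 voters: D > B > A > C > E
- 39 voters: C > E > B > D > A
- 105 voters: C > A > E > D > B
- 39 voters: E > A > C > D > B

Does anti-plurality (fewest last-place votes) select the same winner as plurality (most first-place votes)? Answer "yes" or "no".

Anti-plurality — last-place votes: D 0, A 39, B 144, C 283, E 139. Winner: D.
Plurality — first-place votes: D 422, A 0, B 0, C 144, E 39. Winner: D.
The two methods agree.

yes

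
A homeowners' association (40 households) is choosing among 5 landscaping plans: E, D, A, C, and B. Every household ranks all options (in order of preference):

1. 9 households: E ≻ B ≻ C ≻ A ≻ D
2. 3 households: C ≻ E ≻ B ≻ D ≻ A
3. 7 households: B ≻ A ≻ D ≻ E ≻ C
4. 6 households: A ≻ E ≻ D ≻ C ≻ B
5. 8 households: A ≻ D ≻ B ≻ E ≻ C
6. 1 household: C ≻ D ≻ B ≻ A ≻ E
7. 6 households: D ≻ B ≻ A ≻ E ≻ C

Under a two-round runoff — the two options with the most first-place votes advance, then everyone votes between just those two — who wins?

Round 1 first-place votes: E 9, D 6, A 14, C 4, B 7.
A and E advance.
Runoff: A is preferred to E by 28 voters; E by 12.
A wins the runoff.

A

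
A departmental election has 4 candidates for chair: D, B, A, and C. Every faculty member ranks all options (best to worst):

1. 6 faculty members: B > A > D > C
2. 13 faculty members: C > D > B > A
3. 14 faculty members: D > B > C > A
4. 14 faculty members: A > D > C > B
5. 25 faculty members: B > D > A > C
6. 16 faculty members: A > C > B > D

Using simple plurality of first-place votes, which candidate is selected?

B

First-place votes: D 14, B 31, A 30, C 13.
B has the most first-place votes.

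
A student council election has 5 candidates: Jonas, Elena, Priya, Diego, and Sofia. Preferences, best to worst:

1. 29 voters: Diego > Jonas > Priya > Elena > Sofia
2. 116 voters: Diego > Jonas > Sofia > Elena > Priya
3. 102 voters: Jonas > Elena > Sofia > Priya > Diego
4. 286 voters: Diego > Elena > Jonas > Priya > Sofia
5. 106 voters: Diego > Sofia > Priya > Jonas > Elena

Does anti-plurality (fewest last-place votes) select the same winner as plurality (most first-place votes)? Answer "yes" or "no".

Anti-plurality — last-place votes: Jonas 0, Elena 106, Priya 116, Diego 102, Sofia 315. Winner: Jonas.
Plurality — first-place votes: Jonas 102, Elena 0, Priya 0, Diego 537, Sofia 0. Winner: Diego.
The two methods disagree.

no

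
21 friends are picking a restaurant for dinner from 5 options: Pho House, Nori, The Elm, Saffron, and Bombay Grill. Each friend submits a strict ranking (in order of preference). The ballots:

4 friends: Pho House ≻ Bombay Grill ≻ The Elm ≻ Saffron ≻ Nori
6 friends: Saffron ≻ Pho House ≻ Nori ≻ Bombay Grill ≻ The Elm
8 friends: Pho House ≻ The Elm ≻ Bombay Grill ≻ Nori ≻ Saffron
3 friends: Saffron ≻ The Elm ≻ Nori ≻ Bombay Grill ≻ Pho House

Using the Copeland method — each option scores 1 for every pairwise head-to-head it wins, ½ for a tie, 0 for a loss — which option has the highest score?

Pho House: beats Nori, The Elm, Saffron, and Bombay Grill → score 4.
Nori: loses to Pho House, The Elm, Saffron, and Bombay Grill → score 0.
The Elm: beats Nori, Saffron, and Bombay Grill; loses to Pho House → score 3.
Saffron: beats Nori; loses to Pho House, The Elm, and Bombay Grill → score 1.
Bombay Grill: beats Nori and Saffron; loses to Pho House and The Elm → score 2.
Pho House has the best pairwise record.

Pho House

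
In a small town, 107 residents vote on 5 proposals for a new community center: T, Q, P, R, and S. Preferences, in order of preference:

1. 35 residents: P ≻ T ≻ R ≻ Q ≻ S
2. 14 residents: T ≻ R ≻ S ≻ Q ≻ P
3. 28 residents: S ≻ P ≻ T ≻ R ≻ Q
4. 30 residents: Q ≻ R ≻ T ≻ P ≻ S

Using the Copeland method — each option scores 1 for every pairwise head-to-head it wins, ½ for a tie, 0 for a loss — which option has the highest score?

P

T: beats Q, R, and S; loses to P → score 3.
Q: beats S; loses to T, P, and R → score 1.
P: beats T, Q, R, and S → score 4.
R: beats Q and S; loses to T and P → score 2.
S: loses to T, Q, P, and R → score 0.
P has the best pairwise record.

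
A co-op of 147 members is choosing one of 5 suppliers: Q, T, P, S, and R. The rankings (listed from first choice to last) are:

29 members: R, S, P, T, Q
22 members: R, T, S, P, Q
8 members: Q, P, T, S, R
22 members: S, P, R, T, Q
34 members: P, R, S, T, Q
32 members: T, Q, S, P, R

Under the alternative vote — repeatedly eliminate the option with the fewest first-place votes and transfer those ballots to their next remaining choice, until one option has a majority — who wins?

Round 1: Q 8, T 32, P 34, S 22, R 51. Eliminate Q.
Round 2: T 32, P 42, S 22, R 51. Eliminate S.
Round 3: T 32, P 64, R 51. Eliminate T.
Round 4: P 96, R 51. P has a majority.

P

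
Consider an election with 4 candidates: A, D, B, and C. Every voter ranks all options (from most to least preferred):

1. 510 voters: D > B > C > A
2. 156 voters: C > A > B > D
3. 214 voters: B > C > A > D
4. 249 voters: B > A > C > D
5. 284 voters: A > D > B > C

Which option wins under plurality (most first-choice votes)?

D

First-place votes: A 284, D 510, B 463, C 156.
D has the most first-place votes.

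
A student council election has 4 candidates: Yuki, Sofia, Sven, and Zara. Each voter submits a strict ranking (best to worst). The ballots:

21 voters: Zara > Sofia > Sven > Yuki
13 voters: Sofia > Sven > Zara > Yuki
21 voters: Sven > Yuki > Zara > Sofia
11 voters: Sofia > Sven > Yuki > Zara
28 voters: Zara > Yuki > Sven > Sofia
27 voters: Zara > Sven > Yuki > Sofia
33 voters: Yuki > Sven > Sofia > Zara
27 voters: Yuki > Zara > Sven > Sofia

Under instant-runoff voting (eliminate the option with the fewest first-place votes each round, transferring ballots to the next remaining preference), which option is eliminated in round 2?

Round 1: Yuki 60, Sofia 24, Sven 21, Zara 76. Eliminate Sven.
Round 2: Yuki 81, Sofia 24, Zara 76. Eliminate Sofia.

Sofia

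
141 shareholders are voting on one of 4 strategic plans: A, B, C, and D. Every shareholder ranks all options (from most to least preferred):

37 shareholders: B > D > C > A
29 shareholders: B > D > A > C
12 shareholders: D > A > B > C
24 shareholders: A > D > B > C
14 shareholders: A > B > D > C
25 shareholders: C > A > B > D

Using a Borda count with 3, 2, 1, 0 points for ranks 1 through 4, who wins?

B

A: 37·0 + 29·1 + 12·2 + 24·3 + 14·3 + 25·2 = 217
B: 37·3 + 29·3 + 12·1 + 24·1 + 14·2 + 25·1 = 287
C: 37·1 + 29·0 + 12·0 + 24·0 + 14·0 + 25·3 = 112
D: 37·2 + 29·2 + 12·3 + 24·2 + 14·1 + 25·0 = 230
B has the highest Borda score (287).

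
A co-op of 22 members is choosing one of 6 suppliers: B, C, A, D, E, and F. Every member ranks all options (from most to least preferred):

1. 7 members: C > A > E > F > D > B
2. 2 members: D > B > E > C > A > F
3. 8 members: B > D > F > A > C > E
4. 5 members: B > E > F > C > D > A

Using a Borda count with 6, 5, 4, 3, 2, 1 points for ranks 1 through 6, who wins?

B: 7·1 + 2·5 + 8·6 + 5·6 = 95
C: 7·6 + 2·3 + 8·2 + 5·3 = 79
A: 7·5 + 2·2 + 8·3 + 5·1 = 68
D: 7·2 + 2·6 + 8·5 + 5·2 = 76
E: 7·4 + 2·4 + 8·1 + 5·5 = 69
F: 7·3 + 2·1 + 8·4 + 5·4 = 75
B has the highest Borda score (95).

B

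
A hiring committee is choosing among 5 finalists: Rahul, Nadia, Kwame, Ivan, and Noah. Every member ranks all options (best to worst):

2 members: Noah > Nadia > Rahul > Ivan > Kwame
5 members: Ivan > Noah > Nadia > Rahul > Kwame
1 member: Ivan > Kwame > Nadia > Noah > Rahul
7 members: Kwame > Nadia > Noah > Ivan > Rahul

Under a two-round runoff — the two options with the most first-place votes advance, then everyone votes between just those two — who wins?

Round 1 first-place votes: Rahul 0, Nadia 0, Kwame 7, Ivan 6, Noah 2.
Kwame and Ivan advance.
Runoff: Kwame is preferred to Ivan by 7 voters; Ivan by 8.
Ivan wins the runoff.

Ivan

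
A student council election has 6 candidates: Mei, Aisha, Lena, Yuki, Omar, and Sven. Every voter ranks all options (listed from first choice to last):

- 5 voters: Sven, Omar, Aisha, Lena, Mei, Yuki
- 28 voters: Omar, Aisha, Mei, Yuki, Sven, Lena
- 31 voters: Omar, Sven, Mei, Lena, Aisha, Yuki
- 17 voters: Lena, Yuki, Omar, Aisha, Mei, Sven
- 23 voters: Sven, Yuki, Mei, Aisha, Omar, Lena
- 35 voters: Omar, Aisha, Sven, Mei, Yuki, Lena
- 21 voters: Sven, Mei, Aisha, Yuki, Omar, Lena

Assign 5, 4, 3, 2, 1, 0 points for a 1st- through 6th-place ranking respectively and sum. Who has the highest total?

Omar

Mei: 5·1 + 28·3 + 31·3 + 17·1 + 23·3 + 35·2 + 21·4 = 422
Aisha: 5·3 + 28·4 + 31·1 + 17·2 + 23·2 + 35·4 + 21·3 = 441
Lena: 5·2 + 28·0 + 31·2 + 17·5 + 23·0 + 35·0 + 21·0 = 157
Yuki: 5·0 + 28·2 + 31·0 + 17·4 + 23·4 + 35·1 + 21·2 = 293
Omar: 5·4 + 28·5 + 31·5 + 17·3 + 23·1 + 35·5 + 21·1 = 585
Sven: 5·5 + 28·1 + 31·4 + 17·0 + 23·5 + 35·3 + 21·5 = 502
Omar has the highest Borda score (585).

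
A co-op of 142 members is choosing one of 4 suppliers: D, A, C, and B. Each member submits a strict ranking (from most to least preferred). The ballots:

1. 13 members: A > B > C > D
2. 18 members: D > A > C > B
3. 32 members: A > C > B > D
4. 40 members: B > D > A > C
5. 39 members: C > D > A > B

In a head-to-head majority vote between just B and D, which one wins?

B

Voters preferring B to D: 85; preferring D to B: 57.
B wins the head-to-head.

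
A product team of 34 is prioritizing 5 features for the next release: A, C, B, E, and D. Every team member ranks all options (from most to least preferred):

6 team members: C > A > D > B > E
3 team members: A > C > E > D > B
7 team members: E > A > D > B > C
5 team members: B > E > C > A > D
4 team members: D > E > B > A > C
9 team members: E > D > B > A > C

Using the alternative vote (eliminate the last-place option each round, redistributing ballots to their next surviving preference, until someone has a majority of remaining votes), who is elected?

Round 1: A 3, C 6, B 5, E 16, D 4. Eliminate A.
Round 2: C 9, B 5, E 16, D 4. Eliminate D.
Round 3: C 9, B 5, E 20. E has a majority.

E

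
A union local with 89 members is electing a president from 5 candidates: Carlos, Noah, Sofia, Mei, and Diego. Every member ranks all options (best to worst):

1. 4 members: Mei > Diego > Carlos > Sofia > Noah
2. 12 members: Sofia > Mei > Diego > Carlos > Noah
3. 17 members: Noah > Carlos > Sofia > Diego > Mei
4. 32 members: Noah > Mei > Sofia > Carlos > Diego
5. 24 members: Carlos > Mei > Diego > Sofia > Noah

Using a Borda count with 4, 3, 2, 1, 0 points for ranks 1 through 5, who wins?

Mei

Carlos: 4·2 + 12·1 + 17·3 + 32·1 + 24·4 = 199
Noah: 4·0 + 12·0 + 17·4 + 32·4 + 24·0 = 196
Sofia: 4·1 + 12·4 + 17·2 + 32·2 + 24·1 = 174
Mei: 4·4 + 12·3 + 17·0 + 32·3 + 24·3 = 220
Diego: 4·3 + 12·2 + 17·1 + 32·0 + 24·2 = 101
Mei has the highest Borda score (220).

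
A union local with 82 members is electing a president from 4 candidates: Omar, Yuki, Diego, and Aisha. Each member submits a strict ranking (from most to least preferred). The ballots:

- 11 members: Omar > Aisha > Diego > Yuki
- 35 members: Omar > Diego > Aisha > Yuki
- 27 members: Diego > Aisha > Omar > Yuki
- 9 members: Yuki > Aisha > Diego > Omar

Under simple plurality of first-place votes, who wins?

Omar

First-place votes: Omar 46, Yuki 9, Diego 27, Aisha 0.
Omar has the most first-place votes.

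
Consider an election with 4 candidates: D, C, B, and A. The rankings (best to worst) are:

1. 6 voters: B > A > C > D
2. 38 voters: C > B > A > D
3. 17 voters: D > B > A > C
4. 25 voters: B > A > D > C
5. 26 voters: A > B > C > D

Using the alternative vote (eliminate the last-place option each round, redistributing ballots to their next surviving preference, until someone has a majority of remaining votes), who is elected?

B

Round 1: D 17, C 38, B 31, A 26. Eliminate D.
Round 2: C 38, B 48, A 26. Eliminate A.
Round 3: C 38, B 74. B has a majority.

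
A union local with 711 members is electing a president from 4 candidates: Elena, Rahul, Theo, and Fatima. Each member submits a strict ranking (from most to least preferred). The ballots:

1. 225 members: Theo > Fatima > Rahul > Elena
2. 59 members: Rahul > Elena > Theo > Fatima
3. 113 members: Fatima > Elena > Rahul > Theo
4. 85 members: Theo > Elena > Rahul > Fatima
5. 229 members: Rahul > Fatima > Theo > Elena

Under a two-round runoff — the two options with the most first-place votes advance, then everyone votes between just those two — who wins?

Rahul

Round 1 first-place votes: Elena 0, Rahul 288, Theo 310, Fatima 113.
Theo and Rahul advance.
Runoff: Theo is preferred to Rahul by 310 voters; Rahul by 401.
Rahul wins the runoff.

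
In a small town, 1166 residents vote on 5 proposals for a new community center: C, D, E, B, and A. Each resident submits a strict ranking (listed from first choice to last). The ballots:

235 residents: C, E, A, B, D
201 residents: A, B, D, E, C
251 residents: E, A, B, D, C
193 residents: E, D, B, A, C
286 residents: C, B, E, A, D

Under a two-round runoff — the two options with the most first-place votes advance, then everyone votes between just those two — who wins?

E

Round 1 first-place votes: C 521, D 0, E 444, B 0, A 201.
C and E advance.
Runoff: C is preferred to E by 521 voters; E by 645.
E wins the runoff.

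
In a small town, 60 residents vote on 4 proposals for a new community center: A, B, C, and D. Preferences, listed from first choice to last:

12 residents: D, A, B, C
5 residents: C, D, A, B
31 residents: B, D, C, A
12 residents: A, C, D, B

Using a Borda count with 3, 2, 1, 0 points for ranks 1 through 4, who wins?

D

A: 12·2 + 5·1 + 31·0 + 12·3 = 65
B: 12·1 + 5·0 + 31·3 + 12·0 = 105
C: 12·0 + 5·3 + 31·1 + 12·2 = 70
D: 12·3 + 5·2 + 31·2 + 12·1 = 120
D has the highest Borda score (120).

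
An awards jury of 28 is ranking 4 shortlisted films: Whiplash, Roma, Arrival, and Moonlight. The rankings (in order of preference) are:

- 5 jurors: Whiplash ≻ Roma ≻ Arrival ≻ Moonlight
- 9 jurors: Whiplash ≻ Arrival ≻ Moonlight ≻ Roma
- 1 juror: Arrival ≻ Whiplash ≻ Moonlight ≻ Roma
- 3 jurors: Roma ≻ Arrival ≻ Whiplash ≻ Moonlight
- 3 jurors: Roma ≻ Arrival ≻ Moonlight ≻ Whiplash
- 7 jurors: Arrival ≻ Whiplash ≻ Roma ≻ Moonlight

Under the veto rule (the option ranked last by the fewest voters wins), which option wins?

Arrival

Last-place votes: Whiplash 3, Roma 10, Arrival 0, Moonlight 15.
Arrival is ranked last by the fewest voters, so Arrival wins.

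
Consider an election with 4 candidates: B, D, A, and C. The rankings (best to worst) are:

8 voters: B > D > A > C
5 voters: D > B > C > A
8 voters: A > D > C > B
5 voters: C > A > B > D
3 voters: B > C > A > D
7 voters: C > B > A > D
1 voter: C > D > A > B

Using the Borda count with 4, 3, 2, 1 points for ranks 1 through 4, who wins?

B

B: 8·4 + 5·3 + 8·1 + 5·2 + 3·4 + 7·3 + 1·1 = 99
D: 8·3 + 5·4 + 8·3 + 5·1 + 3·1 + 7·1 + 1·3 = 86
A: 8·2 + 5·1 + 8·4 + 5·3 + 3·2 + 7·2 + 1·2 = 90
C: 8·1 + 5·2 + 8·2 + 5·4 + 3·3 + 7·4 + 1·4 = 95
B has the highest Borda score (99).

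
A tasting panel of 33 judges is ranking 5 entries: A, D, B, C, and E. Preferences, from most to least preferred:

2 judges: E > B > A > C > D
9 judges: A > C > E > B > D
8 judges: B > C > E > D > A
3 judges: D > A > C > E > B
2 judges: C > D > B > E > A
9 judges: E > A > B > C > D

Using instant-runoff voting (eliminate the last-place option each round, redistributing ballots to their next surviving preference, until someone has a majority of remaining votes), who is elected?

E

Round 1: A 9, D 3, B 8, C 2, E 11. Eliminate C.
Round 2: A 9, D 5, B 8, E 11. Eliminate D.
Round 3: A 12, B 10, E 11. Eliminate B.
Round 4: A 12, E 21. E has a majority.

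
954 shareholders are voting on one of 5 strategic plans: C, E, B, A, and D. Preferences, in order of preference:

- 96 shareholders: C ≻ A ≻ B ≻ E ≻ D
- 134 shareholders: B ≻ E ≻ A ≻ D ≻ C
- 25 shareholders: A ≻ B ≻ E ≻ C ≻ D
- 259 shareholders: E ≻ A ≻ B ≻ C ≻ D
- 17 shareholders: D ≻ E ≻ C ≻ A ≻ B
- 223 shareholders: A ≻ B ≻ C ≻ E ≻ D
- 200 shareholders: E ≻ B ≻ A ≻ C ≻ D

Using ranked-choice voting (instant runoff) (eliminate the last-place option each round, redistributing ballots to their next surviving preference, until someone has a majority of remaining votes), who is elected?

E

Round 1: C 96, E 459, B 134, A 248, D 17. Eliminate D.
Round 2: C 96, E 476, B 134, A 248. Eliminate C.
Round 3: E 476, B 134, A 344. Eliminate B.
Round 4: E 610, A 344. E has a majority.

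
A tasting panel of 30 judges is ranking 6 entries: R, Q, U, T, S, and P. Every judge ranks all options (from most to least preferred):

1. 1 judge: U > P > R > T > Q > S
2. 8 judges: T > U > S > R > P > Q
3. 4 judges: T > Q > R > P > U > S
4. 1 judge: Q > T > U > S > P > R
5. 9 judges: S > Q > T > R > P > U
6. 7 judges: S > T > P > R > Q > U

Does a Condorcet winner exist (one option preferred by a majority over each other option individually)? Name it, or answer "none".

S

S vs R: 25–5 for S.
S vs Q: 24–6 for S.
S vs U: 16–14 for S.
S vs T: 16–14 for S.
S vs P: 25–5 for S.
S beats every other option head-to-head.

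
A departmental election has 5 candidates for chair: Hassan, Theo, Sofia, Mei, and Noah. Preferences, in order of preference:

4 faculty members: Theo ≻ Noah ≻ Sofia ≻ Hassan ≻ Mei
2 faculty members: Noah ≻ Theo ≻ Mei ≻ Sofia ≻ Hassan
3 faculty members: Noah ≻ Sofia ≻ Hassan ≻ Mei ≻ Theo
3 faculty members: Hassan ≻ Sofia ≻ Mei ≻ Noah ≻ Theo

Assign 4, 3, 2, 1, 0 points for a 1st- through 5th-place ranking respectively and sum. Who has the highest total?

Hassan: 4·1 + 2·0 + 3·2 + 3·4 = 22
Theo: 4·4 + 2·3 + 3·0 + 3·0 = 22
Sofia: 4·2 + 2·1 + 3·3 + 3·3 = 28
Mei: 4·0 + 2·2 + 3·1 + 3·2 = 13
Noah: 4·3 + 2·4 + 3·4 + 3·1 = 35
Noah has the highest Borda score (35).

Noah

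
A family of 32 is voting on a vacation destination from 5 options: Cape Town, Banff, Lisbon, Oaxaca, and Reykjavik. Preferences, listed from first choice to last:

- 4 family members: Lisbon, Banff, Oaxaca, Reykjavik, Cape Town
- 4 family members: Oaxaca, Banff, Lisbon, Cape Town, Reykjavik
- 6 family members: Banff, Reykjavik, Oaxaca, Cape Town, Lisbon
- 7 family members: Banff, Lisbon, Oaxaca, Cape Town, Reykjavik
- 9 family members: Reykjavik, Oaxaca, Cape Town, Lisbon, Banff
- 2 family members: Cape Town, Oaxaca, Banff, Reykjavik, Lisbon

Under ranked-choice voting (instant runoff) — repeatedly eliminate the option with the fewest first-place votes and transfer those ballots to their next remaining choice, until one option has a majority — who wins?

Round 1: Cape Town 2, Banff 13, Lisbon 4, Oaxaca 4, Reykjavik 9. Eliminate Cape Town.
Round 2: Banff 13, Lisbon 4, Oaxaca 6, Reykjavik 9. Eliminate Lisbon.
Round 3: Banff 17, Oaxaca 6, Reykjavik 9. Banff has a majority.

Banff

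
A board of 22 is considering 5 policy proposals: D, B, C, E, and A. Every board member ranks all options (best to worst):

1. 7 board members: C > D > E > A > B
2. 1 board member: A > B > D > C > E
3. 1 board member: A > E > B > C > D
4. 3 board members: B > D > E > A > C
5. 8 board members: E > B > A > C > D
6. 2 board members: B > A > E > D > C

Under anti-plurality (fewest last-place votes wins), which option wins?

Last-place votes: D 9, B 7, C 5, E 1, A 0.
A is ranked last by the fewest voters, so A wins.

A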